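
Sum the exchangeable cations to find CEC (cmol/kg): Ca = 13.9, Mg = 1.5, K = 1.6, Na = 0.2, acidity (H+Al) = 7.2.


Step 1: CEC = Ca + Mg + K + Na + (H+Al)
Step 2: CEC = 13.9 + 1.5 + 1.6 + 0.2 + 7.2
Step 3: CEC = 24.4 cmol/kg

24.4


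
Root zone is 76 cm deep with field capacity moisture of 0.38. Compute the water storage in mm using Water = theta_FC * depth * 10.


Step 1: Water (mm) = theta_FC * depth (cm) * 10
Step 2: Water = 0.38 * 76 * 10
Step 3: Water = 288.8 mm

288.8


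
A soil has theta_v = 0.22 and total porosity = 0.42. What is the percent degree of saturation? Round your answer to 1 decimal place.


Step 1: S = 100 * theta_v / n
Step 2: S = 100 * 0.22 / 0.42
Step 3: S = 52.4%

52.4


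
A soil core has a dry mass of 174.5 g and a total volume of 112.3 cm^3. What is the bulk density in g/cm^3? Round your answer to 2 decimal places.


Step 1: Identify the formula: BD = dry mass / volume
Step 2: Substitute values: BD = 174.5 / 112.3
Step 3: BD = 1.55 g/cm^3

1.55


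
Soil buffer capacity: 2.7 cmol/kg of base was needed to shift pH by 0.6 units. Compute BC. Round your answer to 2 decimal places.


Step 1: BC = change in base / change in pH
Step 2: BC = 2.7 / 0.6
Step 3: BC = 4.5 cmol/(kg*pH unit)

4.5


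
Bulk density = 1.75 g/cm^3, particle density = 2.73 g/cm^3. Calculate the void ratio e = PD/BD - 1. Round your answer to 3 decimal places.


Step 1: e = PD / BD - 1
Step 2: e = 2.73 / 1.75 - 1
Step 3: e = 1.56 - 1
Step 4: e = 0.56

0.56


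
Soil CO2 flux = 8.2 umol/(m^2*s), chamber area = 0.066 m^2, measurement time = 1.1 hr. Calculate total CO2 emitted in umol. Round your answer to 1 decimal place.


Step 1: Convert time to seconds: 1.1 hr * 3600 = 3960.0 s
Step 2: Total = flux * area * time_s
Step 3: Total = 8.2 * 0.066 * 3960.0
Step 4: Total = 2143.2 umol

2143.2


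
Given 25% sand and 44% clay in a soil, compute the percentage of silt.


Step 1: sand + silt + clay = 100%
Step 2: silt = 100 - sand - clay
Step 3: silt = 100 - 25 - 44
Step 4: silt = 31%

31


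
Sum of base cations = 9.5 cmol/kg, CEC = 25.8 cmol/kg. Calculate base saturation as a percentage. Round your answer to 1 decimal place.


Step 1: BS = 100 * (sum of bases) / CEC
Step 2: BS = 100 * 9.5 / 25.8
Step 3: BS = 36.8%

36.8


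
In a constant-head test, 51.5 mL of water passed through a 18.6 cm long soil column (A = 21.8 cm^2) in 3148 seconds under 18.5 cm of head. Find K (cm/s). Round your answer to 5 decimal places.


Step 1: K = Q * L / (A * t * h)
Step 2: Numerator = 51.5 * 18.6 = 957.9
Step 3: Denominator = 21.8 * 3148 * 18.5 = 1269588.4
Step 4: K = 957.9 / 1269588.4 = 0.00075 cm/s

0.00075


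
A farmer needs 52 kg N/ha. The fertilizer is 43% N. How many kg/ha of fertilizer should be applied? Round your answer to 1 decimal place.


Step 1: Fertilizer rate = target N / (N content / 100)
Step 2: Rate = 52 / (43 / 100)
Step 3: Rate = 52 / 0.43
Step 4: Rate = 120.9 kg/ha

120.9


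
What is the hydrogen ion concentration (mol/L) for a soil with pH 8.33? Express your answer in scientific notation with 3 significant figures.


Step 1: [H+] = 10^(-pH)
Step 2: [H+] = 10^(-8.33)
Step 3: [H+] = 4.68e-09 mol/L

4.68e-09


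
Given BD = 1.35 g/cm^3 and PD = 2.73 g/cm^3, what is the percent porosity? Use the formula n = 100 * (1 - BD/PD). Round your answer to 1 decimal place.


Step 1: Formula: n = 100 * (1 - BD / PD)
Step 2: n = 100 * (1 - 1.35 / 2.73)
Step 3: n = 100 * (1 - 0.49451)
Step 4: n = 50.5%

50.5


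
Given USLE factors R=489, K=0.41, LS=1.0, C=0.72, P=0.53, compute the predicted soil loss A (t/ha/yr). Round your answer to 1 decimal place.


Step 1: A = R * K * LS * C * P
Step 2: R * K = 489 * 0.41 = 200.49
Step 3: (R*K) * LS = 200.49 * 1.0 = 200.49
Step 4: * C * P = 200.49 * 0.72 * 0.53 = 76.5
Step 5: A = 76.5 t/(ha*yr)

76.5


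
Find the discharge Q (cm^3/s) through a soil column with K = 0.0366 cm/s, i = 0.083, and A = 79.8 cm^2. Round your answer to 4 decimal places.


Step 1: Apply Darcy's law: Q = K * i * A
Step 2: Q = 0.0366 * 0.083 * 79.8
Step 3: Q = 0.2424 cm^3/s

0.2424


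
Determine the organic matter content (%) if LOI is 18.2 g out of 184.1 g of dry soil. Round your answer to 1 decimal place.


Step 1: OM% = 100 * LOI / sample mass
Step 2: OM = 100 * 18.2 / 184.1
Step 3: OM = 9.9%

9.9


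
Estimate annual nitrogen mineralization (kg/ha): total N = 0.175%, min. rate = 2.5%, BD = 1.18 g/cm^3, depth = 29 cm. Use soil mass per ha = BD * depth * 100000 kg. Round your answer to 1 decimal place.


Step 1: Soil mass per ha = BD * depth * 100000 = 1.18 * 29 * 100000 = 3422000 kg
Step 2: Total N pool = soil mass * N%/100 = 3422000 * 0.175/100 = 5988.5 kg/ha
Step 3: N mineralized = N pool * rate%/100 = 5988.5 * 2.5/100 = 149.7 kg/ha/yr

149.7


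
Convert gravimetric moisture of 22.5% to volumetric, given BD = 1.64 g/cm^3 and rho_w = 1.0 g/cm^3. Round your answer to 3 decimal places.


Step 1: theta = (w / 100) * BD / rho_w
Step 2: theta = (22.5 / 100) * 1.64 / 1.0
Step 3: theta = 0.225 * 1.64
Step 4: theta = 0.369

0.369


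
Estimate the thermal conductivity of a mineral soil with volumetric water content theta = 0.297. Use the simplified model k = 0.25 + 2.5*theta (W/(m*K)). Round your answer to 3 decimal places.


Step 1: k = 0.25 + 2.5 * theta
Step 2: k = 0.25 + 2.5 * 0.297
Step 3: k = 0.25 + 0.743
Step 4: k = 0.993 W/(m*K)

0.993


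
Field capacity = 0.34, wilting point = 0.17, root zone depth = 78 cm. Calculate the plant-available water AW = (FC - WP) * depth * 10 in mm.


Step 1: Available water = (FC - WP) * depth * 10
Step 2: AW = (0.34 - 0.17) * 78 * 10
Step 3: AW = 0.17 * 78 * 10
Step 4: AW = 132.6 mm

132.6


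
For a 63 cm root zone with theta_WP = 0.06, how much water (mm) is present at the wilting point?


Step 1: Water (mm) = theta_WP * depth * 10
Step 2: Water = 0.06 * 63 * 10
Step 3: Water = 37.8 mm

37.8


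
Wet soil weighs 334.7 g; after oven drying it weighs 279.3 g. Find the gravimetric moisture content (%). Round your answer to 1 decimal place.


Step 1: Water mass = wet - dry = 334.7 - 279.3 = 55.4 g
Step 2: w = 100 * water mass / dry mass
Step 3: w = 100 * 55.4 / 279.3 = 19.8%

19.8


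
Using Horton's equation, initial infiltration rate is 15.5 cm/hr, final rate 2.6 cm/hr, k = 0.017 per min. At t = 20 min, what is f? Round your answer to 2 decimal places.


Step 1: f = fc + (f0 - fc) * exp(-k * t)
Step 2: exp(-0.017 * 20) = 0.71177
Step 3: f = 2.6 + (15.5 - 2.6) * 0.71177
Step 4: f = 2.6 + 12.9 * 0.71177
Step 5: f = 11.78 cm/hr

11.78


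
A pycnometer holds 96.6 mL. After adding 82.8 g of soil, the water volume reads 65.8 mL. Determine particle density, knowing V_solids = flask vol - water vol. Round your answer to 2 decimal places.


Step 1: Volume of solids = flask volume - water volume with soil
Step 2: V_solids = 96.6 - 65.8 = 30.8 mL
Step 3: Particle density = mass / V_solids = 82.8 / 30.8 = 2.69 g/cm^3

2.69


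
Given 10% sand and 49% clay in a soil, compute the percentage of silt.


Step 1: sand + silt + clay = 100%
Step 2: silt = 100 - sand - clay
Step 3: silt = 100 - 10 - 49
Step 4: silt = 41%

41


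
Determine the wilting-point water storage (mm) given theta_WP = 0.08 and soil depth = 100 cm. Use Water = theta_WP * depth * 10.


Step 1: Water (mm) = theta_WP * depth * 10
Step 2: Water = 0.08 * 100 * 10
Step 3: Water = 80.0 mm

80.0


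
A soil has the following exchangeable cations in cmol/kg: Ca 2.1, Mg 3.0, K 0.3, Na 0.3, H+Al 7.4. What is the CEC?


Step 1: CEC = Ca + Mg + K + Na + (H+Al)
Step 2: CEC = 2.1 + 3.0 + 0.3 + 0.3 + 7.4
Step 3: CEC = 13.1 cmol/kg

13.1


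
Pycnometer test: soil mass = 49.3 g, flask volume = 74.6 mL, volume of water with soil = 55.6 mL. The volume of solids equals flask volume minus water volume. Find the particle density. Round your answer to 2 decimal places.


Step 1: Volume of solids = flask volume - water volume with soil
Step 2: V_solids = 74.6 - 55.6 = 19.0 mL
Step 3: Particle density = mass / V_solids = 49.3 / 19.0 = 2.59 g/cm^3

2.59


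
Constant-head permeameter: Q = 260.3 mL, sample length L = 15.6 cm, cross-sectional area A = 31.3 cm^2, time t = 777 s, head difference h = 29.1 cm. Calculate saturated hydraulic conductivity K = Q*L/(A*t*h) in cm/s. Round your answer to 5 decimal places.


Step 1: K = Q * L / (A * t * h)
Step 2: Numerator = 260.3 * 15.6 = 4060.68
Step 3: Denominator = 31.3 * 777 * 29.1 = 707714.91
Step 4: K = 4060.68 / 707714.91 = 0.00574 cm/s

0.00574


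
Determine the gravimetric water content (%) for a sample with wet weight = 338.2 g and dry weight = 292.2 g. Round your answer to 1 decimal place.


Step 1: Water mass = wet - dry = 338.2 - 292.2 = 46.0 g
Step 2: w = 100 * water mass / dry mass
Step 3: w = 100 * 46.0 / 292.2 = 15.7%

15.7


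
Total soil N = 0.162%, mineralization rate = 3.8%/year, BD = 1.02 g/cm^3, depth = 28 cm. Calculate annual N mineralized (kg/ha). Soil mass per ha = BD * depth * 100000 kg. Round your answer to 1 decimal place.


Step 1: Soil mass per ha = BD * depth * 100000 = 1.02 * 28 * 100000 = 2856000 kg
Step 2: Total N pool = soil mass * N%/100 = 2856000 * 0.162/100 = 4626.72 kg/ha
Step 3: N mineralized = N pool * rate%/100 = 4626.72 * 3.8/100 = 175.8 kg/ha/yr

175.8


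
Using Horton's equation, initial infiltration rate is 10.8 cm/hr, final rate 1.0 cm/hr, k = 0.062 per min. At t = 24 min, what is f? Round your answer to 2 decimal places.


Step 1: f = fc + (f0 - fc) * exp(-k * t)
Step 2: exp(-0.062 * 24) = 0.225824
Step 3: f = 1.0 + (10.8 - 1.0) * 0.225824
Step 4: f = 1.0 + 9.8 * 0.225824
Step 5: f = 3.21 cm/hr

3.21


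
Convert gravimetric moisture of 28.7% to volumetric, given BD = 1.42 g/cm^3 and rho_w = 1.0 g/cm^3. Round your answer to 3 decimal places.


Step 1: theta = (w / 100) * BD / rho_w
Step 2: theta = (28.7 / 100) * 1.42 / 1.0
Step 3: theta = 0.287 * 1.42
Step 4: theta = 0.408

0.408


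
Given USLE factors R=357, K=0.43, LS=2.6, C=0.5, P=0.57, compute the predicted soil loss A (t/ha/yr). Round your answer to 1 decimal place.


Step 1: A = R * K * LS * C * P
Step 2: R * K = 357 * 0.43 = 153.51
Step 3: (R*K) * LS = 153.51 * 2.6 = 399.126
Step 4: * C * P = 399.126 * 0.5 * 0.57 = 113.8
Step 5: A = 113.8 t/(ha*yr)

113.8


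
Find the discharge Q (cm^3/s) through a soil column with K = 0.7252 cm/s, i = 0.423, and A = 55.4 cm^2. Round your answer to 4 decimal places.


Step 1: Apply Darcy's law: Q = K * i * A
Step 2: Q = 0.7252 * 0.423 * 55.4
Step 3: Q = 16.9945 cm^3/s

16.9945


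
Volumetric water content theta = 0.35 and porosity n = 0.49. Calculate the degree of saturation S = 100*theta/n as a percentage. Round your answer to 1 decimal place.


Step 1: S = 100 * theta_v / n
Step 2: S = 100 * 0.35 / 0.49
Step 3: S = 71.4%

71.4


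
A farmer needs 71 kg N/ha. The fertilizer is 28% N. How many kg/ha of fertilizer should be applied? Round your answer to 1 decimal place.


Step 1: Fertilizer rate = target N / (N content / 100)
Step 2: Rate = 71 / (28 / 100)
Step 3: Rate = 71 / 0.28
Step 4: Rate = 253.6 kg/ha

253.6


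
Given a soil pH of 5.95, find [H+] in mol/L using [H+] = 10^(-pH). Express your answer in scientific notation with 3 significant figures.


Step 1: [H+] = 10^(-pH)
Step 2: [H+] = 10^(-5.95)
Step 3: [H+] = 1.12e-06 mol/L

1.12e-06


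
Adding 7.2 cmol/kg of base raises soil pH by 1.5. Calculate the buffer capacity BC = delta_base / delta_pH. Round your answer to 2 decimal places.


Step 1: BC = change in base / change in pH
Step 2: BC = 7.2 / 1.5
Step 3: BC = 4.8 cmol/(kg*pH unit)

4.8


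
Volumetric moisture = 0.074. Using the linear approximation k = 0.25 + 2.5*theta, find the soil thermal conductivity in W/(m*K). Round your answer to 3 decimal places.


Step 1: k = 0.25 + 2.5 * theta
Step 2: k = 0.25 + 2.5 * 0.074
Step 3: k = 0.25 + 0.185
Step 4: k = 0.435 W/(m*K)

0.435


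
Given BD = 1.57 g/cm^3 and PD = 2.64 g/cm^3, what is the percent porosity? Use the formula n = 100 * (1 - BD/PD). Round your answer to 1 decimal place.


Step 1: Formula: n = 100 * (1 - BD / PD)
Step 2: n = 100 * (1 - 1.57 / 2.64)
Step 3: n = 100 * (1 - 0.5947)
Step 4: n = 40.5%

40.5


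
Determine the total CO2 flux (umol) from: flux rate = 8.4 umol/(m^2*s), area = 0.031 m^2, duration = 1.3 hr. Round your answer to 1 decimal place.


Step 1: Convert time to seconds: 1.3 hr * 3600 = 4680.0 s
Step 2: Total = flux * area * time_s
Step 3: Total = 8.4 * 0.031 * 4680.0
Step 4: Total = 1218.7 umol

1218.7


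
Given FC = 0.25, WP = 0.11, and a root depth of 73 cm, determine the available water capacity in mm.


Step 1: Available water = (FC - WP) * depth * 10
Step 2: AW = (0.25 - 0.11) * 73 * 10
Step 3: AW = 0.14 * 73 * 10
Step 4: AW = 102.2 mm

102.2


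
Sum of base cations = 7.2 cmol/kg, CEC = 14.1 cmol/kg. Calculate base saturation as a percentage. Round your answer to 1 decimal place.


Step 1: BS = 100 * (sum of bases) / CEC
Step 2: BS = 100 * 7.2 / 14.1
Step 3: BS = 51.1%

51.1


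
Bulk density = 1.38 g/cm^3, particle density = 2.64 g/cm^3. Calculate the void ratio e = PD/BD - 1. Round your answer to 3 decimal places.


Step 1: e = PD / BD - 1
Step 2: e = 2.64 / 1.38 - 1
Step 3: e = 1.91304 - 1
Step 4: e = 0.913

0.913


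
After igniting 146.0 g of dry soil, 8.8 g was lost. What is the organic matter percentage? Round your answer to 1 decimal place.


Step 1: OM% = 100 * LOI / sample mass
Step 2: OM = 100 * 8.8 / 146.0
Step 3: OM = 6.0%

6.0


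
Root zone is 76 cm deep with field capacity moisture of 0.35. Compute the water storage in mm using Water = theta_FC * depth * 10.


Step 1: Water (mm) = theta_FC * depth (cm) * 10
Step 2: Water = 0.35 * 76 * 10
Step 3: Water = 266.0 mm

266.0


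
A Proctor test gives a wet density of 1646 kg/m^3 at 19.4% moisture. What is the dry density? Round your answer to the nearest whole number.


Step 1: Dry density = wet density / (1 + w/100)
Step 2: Dry density = 1646 / (1 + 19.4/100)
Step 3: Dry density = 1646 / 1.194
Step 4: Dry density = 1379 kg/m^3

1379


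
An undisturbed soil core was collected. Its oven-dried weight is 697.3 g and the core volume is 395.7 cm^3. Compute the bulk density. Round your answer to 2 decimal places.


Step 1: Identify the formula: BD = dry mass / volume
Step 2: Substitute values: BD = 697.3 / 395.7
Step 3: BD = 1.76 g/cm^3

1.76


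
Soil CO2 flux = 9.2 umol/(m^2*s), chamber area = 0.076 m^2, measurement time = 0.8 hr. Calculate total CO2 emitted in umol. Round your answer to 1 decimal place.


Step 1: Convert time to seconds: 0.8 hr * 3600 = 2880.0 s
Step 2: Total = flux * area * time_s
Step 3: Total = 9.2 * 0.076 * 2880.0
Step 4: Total = 2013.7 umol

2013.7


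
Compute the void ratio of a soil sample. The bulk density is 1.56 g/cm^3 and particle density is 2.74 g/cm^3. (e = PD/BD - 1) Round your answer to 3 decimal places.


Step 1: e = PD / BD - 1
Step 2: e = 2.74 / 1.56 - 1
Step 3: e = 1.75641 - 1
Step 4: e = 0.756

0.756


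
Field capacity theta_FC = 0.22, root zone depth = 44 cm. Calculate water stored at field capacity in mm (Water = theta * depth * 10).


Step 1: Water (mm) = theta_FC * depth (cm) * 10
Step 2: Water = 0.22 * 44 * 10
Step 3: Water = 96.8 mm

96.8


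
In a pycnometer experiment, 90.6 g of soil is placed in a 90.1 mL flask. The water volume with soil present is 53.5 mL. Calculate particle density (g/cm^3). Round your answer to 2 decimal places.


Step 1: Volume of solids = flask volume - water volume with soil
Step 2: V_solids = 90.1 - 53.5 = 36.6 mL
Step 3: Particle density = mass / V_solids = 90.6 / 36.6 = 2.48 g/cm^3

2.48


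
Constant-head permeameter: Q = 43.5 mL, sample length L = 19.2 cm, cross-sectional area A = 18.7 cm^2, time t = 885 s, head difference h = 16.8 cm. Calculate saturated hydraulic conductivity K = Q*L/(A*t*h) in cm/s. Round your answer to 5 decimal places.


Step 1: K = Q * L / (A * t * h)
Step 2: Numerator = 43.5 * 19.2 = 835.2
Step 3: Denominator = 18.7 * 885 * 16.8 = 278031.6
Step 4: K = 835.2 / 278031.6 = 0.003 cm/s

0.003


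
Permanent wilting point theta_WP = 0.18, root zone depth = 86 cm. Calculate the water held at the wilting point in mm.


Step 1: Water (mm) = theta_WP * depth * 10
Step 2: Water = 0.18 * 86 * 10
Step 3: Water = 154.8 mm

154.8


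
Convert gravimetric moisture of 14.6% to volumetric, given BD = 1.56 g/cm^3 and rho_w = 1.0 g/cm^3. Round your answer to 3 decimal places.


Step 1: theta = (w / 100) * BD / rho_w
Step 2: theta = (14.6 / 100) * 1.56 / 1.0
Step 3: theta = 0.146 * 1.56
Step 4: theta = 0.228

0.228


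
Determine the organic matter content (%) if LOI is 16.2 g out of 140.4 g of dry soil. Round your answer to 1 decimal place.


Step 1: OM% = 100 * LOI / sample mass
Step 2: OM = 100 * 16.2 / 140.4
Step 3: OM = 11.5%

11.5


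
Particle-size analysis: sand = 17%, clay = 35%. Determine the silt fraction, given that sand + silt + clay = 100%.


Step 1: sand + silt + clay = 100%
Step 2: silt = 100 - sand - clay
Step 3: silt = 100 - 17 - 35
Step 4: silt = 48%

48


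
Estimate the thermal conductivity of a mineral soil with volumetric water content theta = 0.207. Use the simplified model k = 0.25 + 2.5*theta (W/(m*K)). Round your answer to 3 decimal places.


Step 1: k = 0.25 + 2.5 * theta
Step 2: k = 0.25 + 2.5 * 0.207
Step 3: k = 0.25 + 0.518
Step 4: k = 0.768 W/(m*K)

0.768


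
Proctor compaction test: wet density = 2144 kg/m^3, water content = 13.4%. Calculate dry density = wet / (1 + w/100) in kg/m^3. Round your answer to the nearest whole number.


Step 1: Dry density = wet density / (1 + w/100)
Step 2: Dry density = 2144 / (1 + 13.4/100)
Step 3: Dry density = 2144 / 1.134
Step 4: Dry density = 1891 kg/m^3

1891


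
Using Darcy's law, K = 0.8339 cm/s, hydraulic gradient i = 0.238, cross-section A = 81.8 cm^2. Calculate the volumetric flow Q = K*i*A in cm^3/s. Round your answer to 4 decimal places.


Step 1: Apply Darcy's law: Q = K * i * A
Step 2: Q = 0.8339 * 0.238 * 81.8
Step 3: Q = 16.2347 cm^3/s

16.2347


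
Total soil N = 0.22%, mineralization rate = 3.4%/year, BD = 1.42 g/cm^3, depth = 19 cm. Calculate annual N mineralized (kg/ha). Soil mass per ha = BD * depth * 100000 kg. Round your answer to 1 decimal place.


Step 1: Soil mass per ha = BD * depth * 100000 = 1.42 * 19 * 100000 = 2698000 kg
Step 2: Total N pool = soil mass * N%/100 = 2698000 * 0.22/100 = 5935.6 kg/ha
Step 3: N mineralized = N pool * rate%/100 = 5935.6 * 3.4/100 = 201.8 kg/ha/yr

201.8


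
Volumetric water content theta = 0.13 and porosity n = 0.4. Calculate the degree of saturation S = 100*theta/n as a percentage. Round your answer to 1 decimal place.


Step 1: S = 100 * theta_v / n
Step 2: S = 100 * 0.13 / 0.4
Step 3: S = 32.5%

32.5


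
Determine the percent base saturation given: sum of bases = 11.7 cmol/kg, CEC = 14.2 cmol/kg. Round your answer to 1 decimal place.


Step 1: BS = 100 * (sum of bases) / CEC
Step 2: BS = 100 * 11.7 / 14.2
Step 3: BS = 82.4%

82.4


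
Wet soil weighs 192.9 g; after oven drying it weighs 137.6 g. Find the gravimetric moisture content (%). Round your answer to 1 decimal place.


Step 1: Water mass = wet - dry = 192.9 - 137.6 = 55.3 g
Step 2: w = 100 * water mass / dry mass
Step 3: w = 100 * 55.3 / 137.6 = 40.2%

40.2


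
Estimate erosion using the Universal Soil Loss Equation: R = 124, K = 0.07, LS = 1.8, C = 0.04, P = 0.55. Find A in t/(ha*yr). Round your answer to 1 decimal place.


Step 1: A = R * K * LS * C * P
Step 2: R * K = 124 * 0.07 = 8.68
Step 3: (R*K) * LS = 8.68 * 1.8 = 15.624
Step 4: * C * P = 15.624 * 0.04 * 0.55 = 0.3
Step 5: A = 0.3 t/(ha*yr)

0.3


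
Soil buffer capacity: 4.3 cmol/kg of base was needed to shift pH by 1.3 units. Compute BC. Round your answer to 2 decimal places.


Step 1: BC = change in base / change in pH
Step 2: BC = 4.3 / 1.3
Step 3: BC = 3.31 cmol/(kg*pH unit)

3.31


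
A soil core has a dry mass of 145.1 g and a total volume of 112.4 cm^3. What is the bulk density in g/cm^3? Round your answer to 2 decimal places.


Step 1: Identify the formula: BD = dry mass / volume
Step 2: Substitute values: BD = 145.1 / 112.4
Step 3: BD = 1.29 g/cm^3

1.29


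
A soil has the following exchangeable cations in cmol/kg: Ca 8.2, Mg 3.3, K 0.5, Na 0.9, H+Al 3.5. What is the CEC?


Step 1: CEC = Ca + Mg + K + Na + (H+Al)
Step 2: CEC = 8.2 + 3.3 + 0.5 + 0.9 + 3.5
Step 3: CEC = 16.4 cmol/kg

16.4


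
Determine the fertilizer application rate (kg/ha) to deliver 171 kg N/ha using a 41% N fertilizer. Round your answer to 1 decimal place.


Step 1: Fertilizer rate = target N / (N content / 100)
Step 2: Rate = 171 / (41 / 100)
Step 3: Rate = 171 / 0.41
Step 4: Rate = 417.1 kg/ha

417.1


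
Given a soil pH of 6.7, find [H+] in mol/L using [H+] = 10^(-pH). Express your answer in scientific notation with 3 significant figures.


Step 1: [H+] = 10^(-pH)
Step 2: [H+] = 10^(-6.7)
Step 3: [H+] = 2.00e-07 mol/L

2.00e-07


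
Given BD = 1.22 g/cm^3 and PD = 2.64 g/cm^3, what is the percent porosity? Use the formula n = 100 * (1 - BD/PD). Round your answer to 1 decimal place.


Step 1: Formula: n = 100 * (1 - BD / PD)
Step 2: n = 100 * (1 - 1.22 / 2.64)
Step 3: n = 100 * (1 - 0.46212)
Step 4: n = 53.8%

53.8


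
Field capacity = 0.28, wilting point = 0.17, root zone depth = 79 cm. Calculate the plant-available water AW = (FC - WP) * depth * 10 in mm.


Step 1: Available water = (FC - WP) * depth * 10
Step 2: AW = (0.28 - 0.17) * 79 * 10
Step 3: AW = 0.11 * 79 * 10
Step 4: AW = 86.9 mm

86.9


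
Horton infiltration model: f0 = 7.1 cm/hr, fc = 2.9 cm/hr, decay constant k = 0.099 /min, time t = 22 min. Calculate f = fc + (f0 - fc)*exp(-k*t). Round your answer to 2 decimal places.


Step 1: f = fc + (f0 - fc) * exp(-k * t)
Step 2: exp(-0.099 * 22) = 0.113268
Step 3: f = 2.9 + (7.1 - 2.9) * 0.113268
Step 4: f = 2.9 + 4.2 * 0.113268
Step 5: f = 3.38 cm/hr

3.38


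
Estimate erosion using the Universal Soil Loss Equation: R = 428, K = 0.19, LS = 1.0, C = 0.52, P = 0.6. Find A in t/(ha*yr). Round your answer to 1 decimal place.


Step 1: A = R * K * LS * C * P
Step 2: R * K = 428 * 0.19 = 81.32
Step 3: (R*K) * LS = 81.32 * 1.0 = 81.32
Step 4: * C * P = 81.32 * 0.52 * 0.6 = 25.4
Step 5: A = 25.4 t/(ha*yr)

25.4


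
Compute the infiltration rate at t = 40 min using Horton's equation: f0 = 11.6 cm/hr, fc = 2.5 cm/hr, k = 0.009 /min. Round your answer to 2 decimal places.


Step 1: f = fc + (f0 - fc) * exp(-k * t)
Step 2: exp(-0.009 * 40) = 0.697676
Step 3: f = 2.5 + (11.6 - 2.5) * 0.697676
Step 4: f = 2.5 + 9.1 * 0.697676
Step 5: f = 8.85 cm/hr

8.85


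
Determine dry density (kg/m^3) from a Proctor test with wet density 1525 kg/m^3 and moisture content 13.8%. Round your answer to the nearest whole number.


Step 1: Dry density = wet density / (1 + w/100)
Step 2: Dry density = 1525 / (1 + 13.8/100)
Step 3: Dry density = 1525 / 1.138
Step 4: Dry density = 1340 kg/m^3

1340


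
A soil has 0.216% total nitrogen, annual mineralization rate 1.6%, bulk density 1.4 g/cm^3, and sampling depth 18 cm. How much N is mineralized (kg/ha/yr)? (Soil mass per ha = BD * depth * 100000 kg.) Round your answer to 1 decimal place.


Step 1: Soil mass per ha = BD * depth * 100000 = 1.4 * 18 * 100000 = 2520000 kg
Step 2: Total N pool = soil mass * N%/100 = 2520000 * 0.216/100 = 5443.2 kg/ha
Step 3: N mineralized = N pool * rate%/100 = 5443.2 * 1.6/100 = 87.1 kg/ha/yr

87.1


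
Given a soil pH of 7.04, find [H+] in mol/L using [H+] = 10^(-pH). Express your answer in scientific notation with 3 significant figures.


Step 1: [H+] = 10^(-pH)
Step 2: [H+] = 10^(-7.04)
Step 3: [H+] = 9.12e-08 mol/L

9.12e-08


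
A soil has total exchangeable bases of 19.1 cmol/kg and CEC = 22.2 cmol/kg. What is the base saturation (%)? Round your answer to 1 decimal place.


Step 1: BS = 100 * (sum of bases) / CEC
Step 2: BS = 100 * 19.1 / 22.2
Step 3: BS = 86.0%

86.0


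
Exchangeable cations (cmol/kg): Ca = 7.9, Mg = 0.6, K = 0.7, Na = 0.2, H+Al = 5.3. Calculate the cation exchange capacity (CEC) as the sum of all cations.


Step 1: CEC = Ca + Mg + K + Na + (H+Al)
Step 2: CEC = 7.9 + 0.6 + 0.7 + 0.2 + 5.3
Step 3: CEC = 14.7 cmol/kg

14.7


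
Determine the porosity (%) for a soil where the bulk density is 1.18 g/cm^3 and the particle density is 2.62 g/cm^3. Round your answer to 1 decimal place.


Step 1: Formula: n = 100 * (1 - BD / PD)
Step 2: n = 100 * (1 - 1.18 / 2.62)
Step 3: n = 100 * (1 - 0.45038)
Step 4: n = 55.0%

55.0


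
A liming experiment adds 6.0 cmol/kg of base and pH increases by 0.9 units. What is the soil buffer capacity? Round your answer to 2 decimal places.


Step 1: BC = change in base / change in pH
Step 2: BC = 6.0 / 0.9
Step 3: BC = 6.67 cmol/(kg*pH unit)

6.67


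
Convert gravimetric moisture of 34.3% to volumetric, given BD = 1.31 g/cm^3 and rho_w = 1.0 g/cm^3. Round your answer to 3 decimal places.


Step 1: theta = (w / 100) * BD / rho_w
Step 2: theta = (34.3 / 100) * 1.31 / 1.0
Step 3: theta = 0.343 * 1.31
Step 4: theta = 0.449

0.449


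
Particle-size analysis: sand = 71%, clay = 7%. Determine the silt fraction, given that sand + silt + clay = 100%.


Step 1: sand + silt + clay = 100%
Step 2: silt = 100 - sand - clay
Step 3: silt = 100 - 71 - 7
Step 4: silt = 22%

22


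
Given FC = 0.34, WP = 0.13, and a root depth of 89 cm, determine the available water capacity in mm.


Step 1: Available water = (FC - WP) * depth * 10
Step 2: AW = (0.34 - 0.13) * 89 * 10
Step 3: AW = 0.21 * 89 * 10
Step 4: AW = 186.9 mm

186.9


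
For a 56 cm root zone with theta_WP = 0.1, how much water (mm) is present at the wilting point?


Step 1: Water (mm) = theta_WP * depth * 10
Step 2: Water = 0.1 * 56 * 10
Step 3: Water = 56.0 mm

56.0


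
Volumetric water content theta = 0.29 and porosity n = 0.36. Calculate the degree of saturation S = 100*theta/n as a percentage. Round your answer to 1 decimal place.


Step 1: S = 100 * theta_v / n
Step 2: S = 100 * 0.29 / 0.36
Step 3: S = 80.6%

80.6


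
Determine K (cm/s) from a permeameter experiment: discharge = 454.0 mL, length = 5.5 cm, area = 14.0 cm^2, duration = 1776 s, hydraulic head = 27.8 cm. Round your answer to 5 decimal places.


Step 1: K = Q * L / (A * t * h)
Step 2: Numerator = 454.0 * 5.5 = 2497.0
Step 3: Denominator = 14.0 * 1776 * 27.8 = 691219.2
Step 4: K = 2497.0 / 691219.2 = 0.00361 cm/s

0.00361


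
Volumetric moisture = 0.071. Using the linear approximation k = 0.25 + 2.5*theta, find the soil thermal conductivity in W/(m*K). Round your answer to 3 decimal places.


Step 1: k = 0.25 + 2.5 * theta
Step 2: k = 0.25 + 2.5 * 0.071
Step 3: k = 0.25 + 0.178
Step 4: k = 0.428 W/(m*K)

0.428


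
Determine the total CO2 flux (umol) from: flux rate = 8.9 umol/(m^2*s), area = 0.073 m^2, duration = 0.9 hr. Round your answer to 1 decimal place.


Step 1: Convert time to seconds: 0.9 hr * 3600 = 3240.0 s
Step 2: Total = flux * area * time_s
Step 3: Total = 8.9 * 0.073 * 3240.0
Step 4: Total = 2105.0 umol

2105.0


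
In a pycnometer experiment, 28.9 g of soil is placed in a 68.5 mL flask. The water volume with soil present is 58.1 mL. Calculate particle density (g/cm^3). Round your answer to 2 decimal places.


Step 1: Volume of solids = flask volume - water volume with soil
Step 2: V_solids = 68.5 - 58.1 = 10.4 mL
Step 3: Particle density = mass / V_solids = 28.9 / 10.4 = 2.78 g/cm^3

2.78


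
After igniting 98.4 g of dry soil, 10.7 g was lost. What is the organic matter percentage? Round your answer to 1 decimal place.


Step 1: OM% = 100 * LOI / sample mass
Step 2: OM = 100 * 10.7 / 98.4
Step 3: OM = 10.9%

10.9


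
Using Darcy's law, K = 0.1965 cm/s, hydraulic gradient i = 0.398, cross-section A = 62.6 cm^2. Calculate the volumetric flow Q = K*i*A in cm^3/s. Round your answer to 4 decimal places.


Step 1: Apply Darcy's law: Q = K * i * A
Step 2: Q = 0.1965 * 0.398 * 62.6
Step 3: Q = 4.8958 cm^3/s

4.8958


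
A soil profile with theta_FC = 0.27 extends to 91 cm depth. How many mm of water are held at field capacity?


Step 1: Water (mm) = theta_FC * depth (cm) * 10
Step 2: Water = 0.27 * 91 * 10
Step 3: Water = 245.7 mm

245.7


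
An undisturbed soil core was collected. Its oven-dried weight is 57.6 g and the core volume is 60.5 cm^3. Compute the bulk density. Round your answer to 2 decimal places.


Step 1: Identify the formula: BD = dry mass / volume
Step 2: Substitute values: BD = 57.6 / 60.5
Step 3: BD = 0.95 g/cm^3

0.95


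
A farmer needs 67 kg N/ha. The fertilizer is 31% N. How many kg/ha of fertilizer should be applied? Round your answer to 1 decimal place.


Step 1: Fertilizer rate = target N / (N content / 100)
Step 2: Rate = 67 / (31 / 100)
Step 3: Rate = 67 / 0.31
Step 4: Rate = 216.1 kg/ha

216.1


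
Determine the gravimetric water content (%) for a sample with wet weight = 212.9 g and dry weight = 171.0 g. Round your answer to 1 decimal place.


Step 1: Water mass = wet - dry = 212.9 - 171.0 = 41.9 g
Step 2: w = 100 * water mass / dry mass
Step 3: w = 100 * 41.9 / 171.0 = 24.5%

24.5


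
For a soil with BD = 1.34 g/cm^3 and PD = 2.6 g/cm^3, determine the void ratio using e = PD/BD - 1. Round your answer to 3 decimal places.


Step 1: e = PD / BD - 1
Step 2: e = 2.6 / 1.34 - 1
Step 3: e = 1.9403 - 1
Step 4: e = 0.94

0.94


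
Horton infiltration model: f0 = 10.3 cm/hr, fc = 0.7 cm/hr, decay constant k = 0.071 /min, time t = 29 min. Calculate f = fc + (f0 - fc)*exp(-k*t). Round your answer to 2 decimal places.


Step 1: f = fc + (f0 - fc) * exp(-k * t)
Step 2: exp(-0.071 * 29) = 0.127581
Step 3: f = 0.7 + (10.3 - 0.7) * 0.127581
Step 4: f = 0.7 + 9.6 * 0.127581
Step 5: f = 1.92 cm/hr

1.92


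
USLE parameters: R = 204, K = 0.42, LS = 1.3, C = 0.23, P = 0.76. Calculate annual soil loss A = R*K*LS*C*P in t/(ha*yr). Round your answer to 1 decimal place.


Step 1: A = R * K * LS * C * P
Step 2: R * K = 204 * 0.42 = 85.68
Step 3: (R*K) * LS = 85.68 * 1.3 = 111.384
Step 4: * C * P = 111.384 * 0.23 * 0.76 = 19.5
Step 5: A = 19.5 t/(ha*yr)

19.5


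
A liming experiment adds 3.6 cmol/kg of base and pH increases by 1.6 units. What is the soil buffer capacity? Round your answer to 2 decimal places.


Step 1: BC = change in base / change in pH
Step 2: BC = 3.6 / 1.6
Step 3: BC = 2.25 cmol/(kg*pH unit)

2.25


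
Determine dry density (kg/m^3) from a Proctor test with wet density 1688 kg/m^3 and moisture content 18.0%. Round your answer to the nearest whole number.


Step 1: Dry density = wet density / (1 + w/100)
Step 2: Dry density = 1688 / (1 + 18.0/100)
Step 3: Dry density = 1688 / 1.18
Step 4: Dry density = 1431 kg/m^3

1431


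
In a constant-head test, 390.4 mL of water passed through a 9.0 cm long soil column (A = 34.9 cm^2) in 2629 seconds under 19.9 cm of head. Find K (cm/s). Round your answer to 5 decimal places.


Step 1: K = Q * L / (A * t * h)
Step 2: Numerator = 390.4 * 9.0 = 3513.6
Step 3: Denominator = 34.9 * 2629 * 19.9 = 1825866.79
Step 4: K = 3513.6 / 1825866.79 = 0.00192 cm/s

0.00192


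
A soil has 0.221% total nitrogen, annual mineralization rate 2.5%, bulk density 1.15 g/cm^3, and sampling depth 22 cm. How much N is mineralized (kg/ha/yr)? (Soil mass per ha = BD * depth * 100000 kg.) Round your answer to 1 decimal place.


Step 1: Soil mass per ha = BD * depth * 100000 = 1.15 * 22 * 100000 = 2530000 kg
Step 2: Total N pool = soil mass * N%/100 = 2530000 * 0.221/100 = 5591.3 kg/ha
Step 3: N mineralized = N pool * rate%/100 = 5591.3 * 2.5/100 = 139.8 kg/ha/yr

139.8


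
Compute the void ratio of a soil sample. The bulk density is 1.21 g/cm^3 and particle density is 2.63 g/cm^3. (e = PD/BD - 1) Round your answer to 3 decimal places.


Step 1: e = PD / BD - 1
Step 2: e = 2.63 / 1.21 - 1
Step 3: e = 2.17355 - 1
Step 4: e = 1.174

1.174


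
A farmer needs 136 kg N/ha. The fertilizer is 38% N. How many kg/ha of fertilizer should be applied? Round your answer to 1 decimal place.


Step 1: Fertilizer rate = target N / (N content / 100)
Step 2: Rate = 136 / (38 / 100)
Step 3: Rate = 136 / 0.38
Step 4: Rate = 357.9 kg/ha

357.9


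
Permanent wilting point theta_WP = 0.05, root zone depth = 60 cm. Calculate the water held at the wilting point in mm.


Step 1: Water (mm) = theta_WP * depth * 10
Step 2: Water = 0.05 * 60 * 10
Step 3: Water = 30.0 mm

30.0


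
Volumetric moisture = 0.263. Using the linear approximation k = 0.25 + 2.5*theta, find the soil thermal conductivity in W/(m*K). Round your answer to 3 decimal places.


Step 1: k = 0.25 + 2.5 * theta
Step 2: k = 0.25 + 2.5 * 0.263
Step 3: k = 0.25 + 0.658
Step 4: k = 0.908 W/(m*K)

0.908


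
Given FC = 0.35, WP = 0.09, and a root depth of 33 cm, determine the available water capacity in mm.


Step 1: Available water = (FC - WP) * depth * 10
Step 2: AW = (0.35 - 0.09) * 33 * 10
Step 3: AW = 0.26 * 33 * 10
Step 4: AW = 85.8 mm

85.8


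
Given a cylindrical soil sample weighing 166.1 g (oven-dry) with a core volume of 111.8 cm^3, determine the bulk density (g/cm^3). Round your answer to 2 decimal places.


Step 1: Identify the formula: BD = dry mass / volume
Step 2: Substitute values: BD = 166.1 / 111.8
Step 3: BD = 1.49 g/cm^3

1.49


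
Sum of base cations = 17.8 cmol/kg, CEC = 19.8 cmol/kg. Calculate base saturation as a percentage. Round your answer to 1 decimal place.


Step 1: BS = 100 * (sum of bases) / CEC
Step 2: BS = 100 * 17.8 / 19.8
Step 3: BS = 89.9%

89.9


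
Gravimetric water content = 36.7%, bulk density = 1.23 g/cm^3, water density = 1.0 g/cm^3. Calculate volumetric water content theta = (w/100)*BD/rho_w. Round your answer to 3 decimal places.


Step 1: theta = (w / 100) * BD / rho_w
Step 2: theta = (36.7 / 100) * 1.23 / 1.0
Step 3: theta = 0.367 * 1.23
Step 4: theta = 0.451

0.451


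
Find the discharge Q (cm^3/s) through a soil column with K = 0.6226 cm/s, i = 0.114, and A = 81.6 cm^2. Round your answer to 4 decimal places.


Step 1: Apply Darcy's law: Q = K * i * A
Step 2: Q = 0.6226 * 0.114 * 81.6
Step 3: Q = 5.7917 cm^3/s

5.7917


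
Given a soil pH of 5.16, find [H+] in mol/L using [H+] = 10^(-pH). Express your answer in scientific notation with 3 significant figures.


Step 1: [H+] = 10^(-pH)
Step 2: [H+] = 10^(-5.16)
Step 3: [H+] = 6.92e-06 mol/L

6.92e-06


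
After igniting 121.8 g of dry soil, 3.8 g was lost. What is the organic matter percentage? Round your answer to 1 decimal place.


Step 1: OM% = 100 * LOI / sample mass
Step 2: OM = 100 * 3.8 / 121.8
Step 3: OM = 3.1%

3.1


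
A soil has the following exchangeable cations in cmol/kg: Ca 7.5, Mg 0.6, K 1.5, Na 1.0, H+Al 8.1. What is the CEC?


Step 1: CEC = Ca + Mg + K + Na + (H+Al)
Step 2: CEC = 7.5 + 0.6 + 1.5 + 1.0 + 8.1
Step 3: CEC = 18.7 cmol/kg

18.7


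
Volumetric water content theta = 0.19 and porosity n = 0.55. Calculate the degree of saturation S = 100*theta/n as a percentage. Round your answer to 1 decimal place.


Step 1: S = 100 * theta_v / n
Step 2: S = 100 * 0.19 / 0.55
Step 3: S = 34.5%

34.5


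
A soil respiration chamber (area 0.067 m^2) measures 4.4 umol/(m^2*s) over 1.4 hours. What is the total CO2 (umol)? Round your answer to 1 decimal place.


Step 1: Convert time to seconds: 1.4 hr * 3600 = 5040.0 s
Step 2: Total = flux * area * time_s
Step 3: Total = 4.4 * 0.067 * 5040.0
Step 4: Total = 1485.8 umol

1485.8


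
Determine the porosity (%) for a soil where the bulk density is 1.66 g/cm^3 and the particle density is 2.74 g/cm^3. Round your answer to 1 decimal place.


Step 1: Formula: n = 100 * (1 - BD / PD)
Step 2: n = 100 * (1 - 1.66 / 2.74)
Step 3: n = 100 * (1 - 0.60584)
Step 4: n = 39.4%

39.4


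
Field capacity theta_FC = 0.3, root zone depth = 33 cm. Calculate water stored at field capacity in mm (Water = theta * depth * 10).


Step 1: Water (mm) = theta_FC * depth (cm) * 10
Step 2: Water = 0.3 * 33 * 10
Step 3: Water = 99.0 mm

99.0


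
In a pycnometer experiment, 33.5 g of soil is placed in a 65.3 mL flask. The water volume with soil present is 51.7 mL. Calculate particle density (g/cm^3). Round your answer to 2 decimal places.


Step 1: Volume of solids = flask volume - water volume with soil
Step 2: V_solids = 65.3 - 51.7 = 13.6 mL
Step 3: Particle density = mass / V_solids = 33.5 / 13.6 = 2.46 g/cm^3

2.46


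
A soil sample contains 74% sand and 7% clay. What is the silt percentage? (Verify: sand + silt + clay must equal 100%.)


Step 1: sand + silt + clay = 100%
Step 2: silt = 100 - sand - clay
Step 3: silt = 100 - 74 - 7
Step 4: silt = 19%

19


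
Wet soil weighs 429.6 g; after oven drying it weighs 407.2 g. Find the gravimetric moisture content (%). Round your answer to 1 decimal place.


Step 1: Water mass = wet - dry = 429.6 - 407.2 = 22.4 g
Step 2: w = 100 * water mass / dry mass
Step 3: w = 100 * 22.4 / 407.2 = 5.5%

5.5


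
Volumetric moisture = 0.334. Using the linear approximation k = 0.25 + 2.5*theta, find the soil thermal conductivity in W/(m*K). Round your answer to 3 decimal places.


Step 1: k = 0.25 + 2.5 * theta
Step 2: k = 0.25 + 2.5 * 0.334
Step 3: k = 0.25 + 0.835
Step 4: k = 1.085 W/(m*K)

1.085


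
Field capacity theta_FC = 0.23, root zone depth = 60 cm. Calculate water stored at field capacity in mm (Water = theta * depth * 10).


Step 1: Water (mm) = theta_FC * depth (cm) * 10
Step 2: Water = 0.23 * 60 * 10
Step 3: Water = 138.0 mm

138.0


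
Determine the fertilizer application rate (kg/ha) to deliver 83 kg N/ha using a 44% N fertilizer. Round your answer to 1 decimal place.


Step 1: Fertilizer rate = target N / (N content / 100)
Step 2: Rate = 83 / (44 / 100)
Step 3: Rate = 83 / 0.44
Step 4: Rate = 188.6 kg/ha

188.6


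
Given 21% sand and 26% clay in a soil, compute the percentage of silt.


Step 1: sand + silt + clay = 100%
Step 2: silt = 100 - sand - clay
Step 3: silt = 100 - 21 - 26
Step 4: silt = 53%

53


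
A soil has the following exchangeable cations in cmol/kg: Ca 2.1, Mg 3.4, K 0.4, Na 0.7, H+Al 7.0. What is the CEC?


Step 1: CEC = Ca + Mg + K + Na + (H+Al)
Step 2: CEC = 2.1 + 3.4 + 0.4 + 0.7 + 7.0
Step 3: CEC = 13.6 cmol/kg

13.6


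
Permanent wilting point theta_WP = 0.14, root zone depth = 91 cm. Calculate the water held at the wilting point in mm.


Step 1: Water (mm) = theta_WP * depth * 10
Step 2: Water = 0.14 * 91 * 10
Step 3: Water = 127.4 mm

127.4


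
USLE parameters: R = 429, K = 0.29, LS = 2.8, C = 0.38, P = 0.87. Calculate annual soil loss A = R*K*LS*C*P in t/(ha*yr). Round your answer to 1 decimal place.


Step 1: A = R * K * LS * C * P
Step 2: R * K = 429 * 0.29 = 124.41
Step 3: (R*K) * LS = 124.41 * 2.8 = 348.348
Step 4: * C * P = 348.348 * 0.38 * 0.87 = 115.2
Step 5: A = 115.2 t/(ha*yr)

115.2


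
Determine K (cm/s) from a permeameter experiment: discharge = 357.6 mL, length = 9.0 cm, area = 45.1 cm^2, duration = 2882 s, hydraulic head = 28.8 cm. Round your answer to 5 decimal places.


Step 1: K = Q * L / (A * t * h)
Step 2: Numerator = 357.6 * 9.0 = 3218.4
Step 3: Denominator = 45.1 * 2882 * 28.8 = 3743372.16
Step 4: K = 3218.4 / 3743372.16 = 0.00086 cm/s

0.00086


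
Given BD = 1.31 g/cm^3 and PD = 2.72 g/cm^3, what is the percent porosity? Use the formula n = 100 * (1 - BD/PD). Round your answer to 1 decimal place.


Step 1: Formula: n = 100 * (1 - BD / PD)
Step 2: n = 100 * (1 - 1.31 / 2.72)
Step 3: n = 100 * (1 - 0.48162)
Step 4: n = 51.8%

51.8


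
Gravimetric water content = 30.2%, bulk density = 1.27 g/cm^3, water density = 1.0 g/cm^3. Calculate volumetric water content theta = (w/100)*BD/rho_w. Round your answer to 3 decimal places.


Step 1: theta = (w / 100) * BD / rho_w
Step 2: theta = (30.2 / 100) * 1.27 / 1.0
Step 3: theta = 0.302 * 1.27
Step 4: theta = 0.384

0.384
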